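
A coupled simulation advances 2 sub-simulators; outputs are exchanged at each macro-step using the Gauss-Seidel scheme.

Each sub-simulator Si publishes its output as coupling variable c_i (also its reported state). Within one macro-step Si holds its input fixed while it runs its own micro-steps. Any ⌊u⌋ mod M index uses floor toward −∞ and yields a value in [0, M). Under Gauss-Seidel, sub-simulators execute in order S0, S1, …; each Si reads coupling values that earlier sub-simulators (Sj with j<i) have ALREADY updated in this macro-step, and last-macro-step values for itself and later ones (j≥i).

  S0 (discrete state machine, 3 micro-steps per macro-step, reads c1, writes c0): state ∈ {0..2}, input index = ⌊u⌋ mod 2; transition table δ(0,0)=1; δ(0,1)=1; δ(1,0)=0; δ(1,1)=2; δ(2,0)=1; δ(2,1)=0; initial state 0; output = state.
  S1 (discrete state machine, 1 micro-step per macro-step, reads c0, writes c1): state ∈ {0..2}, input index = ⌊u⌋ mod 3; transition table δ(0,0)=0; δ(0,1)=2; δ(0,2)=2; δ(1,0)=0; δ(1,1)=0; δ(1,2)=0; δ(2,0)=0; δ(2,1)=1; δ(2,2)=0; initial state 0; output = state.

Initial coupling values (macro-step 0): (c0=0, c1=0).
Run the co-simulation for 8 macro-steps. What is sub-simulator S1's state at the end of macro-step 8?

S1 state at macro-step 8 = 0

macro 1: S0 reads c1=0 → after 3×micro: 1; S1 reads c0=1 → after 1×micro: 2 ⇒ (c0=1, c1=2)
macro 2: S0 reads c1=2 → after 3×micro: 0; S1 reads c0=0 → after 1×micro: 0 ⇒ (c0=0, c1=0)
macro 3: S0 reads c1=0 → after 3×micro: 1; S1 reads c0=1 → after 1×micro: 2 ⇒ (c0=1, c1=2)
macro 4: S0 reads c1=2 → after 3×micro: 0; S1 reads c0=0 → after 1×micro: 0 ⇒ (c0=0, c1=0)
macro 5: S0 reads c1=0 → after 3×micro: 1; S1 reads c0=1 → after 1×micro: 2 ⇒ (c0=1, c1=2)
macro 6: S0 reads c1=2 → after 3×micro: 0; S1 reads c0=0 → after 1×micro: 0 ⇒ (c0=0, c1=0)
macro 7: S0 reads c1=0 → after 3×micro: 1; S1 reads c0=1 → after 1×micro: 2 ⇒ (c0=1, c1=2)
macro 8: S0 reads c1=2 → after 3×micro: 0; S1 reads c0=0 → after 1×micro: 0 ⇒ (c0=0, c1=0)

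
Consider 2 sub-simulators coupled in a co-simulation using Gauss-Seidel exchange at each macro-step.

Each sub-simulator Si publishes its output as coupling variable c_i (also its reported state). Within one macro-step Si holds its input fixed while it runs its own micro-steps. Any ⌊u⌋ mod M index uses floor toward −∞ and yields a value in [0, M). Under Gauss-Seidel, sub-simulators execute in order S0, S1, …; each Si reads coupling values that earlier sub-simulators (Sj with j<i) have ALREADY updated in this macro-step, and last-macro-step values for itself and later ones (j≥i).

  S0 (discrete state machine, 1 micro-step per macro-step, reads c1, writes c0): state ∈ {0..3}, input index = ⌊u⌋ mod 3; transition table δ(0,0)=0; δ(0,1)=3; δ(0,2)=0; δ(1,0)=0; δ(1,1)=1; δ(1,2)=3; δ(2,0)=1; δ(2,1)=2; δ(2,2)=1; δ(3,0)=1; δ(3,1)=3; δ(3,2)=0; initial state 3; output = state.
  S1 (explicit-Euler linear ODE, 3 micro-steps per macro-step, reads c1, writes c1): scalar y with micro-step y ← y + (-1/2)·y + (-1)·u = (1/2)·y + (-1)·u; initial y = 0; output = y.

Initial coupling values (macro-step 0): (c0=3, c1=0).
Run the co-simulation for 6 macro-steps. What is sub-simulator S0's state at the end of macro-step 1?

S0 state at macro-step 1 = 1

macro 1: S0 reads c1=0 → after 1×micro: 1; S1 reads c1=0 → after 3×micro: 0 ⇒ (c0=1, c1=0)
macro 2: S0 reads c1=0 → after 1×micro: 0; S1 reads c1=0 → after 3×micro: 0 ⇒ (c0=0, c1=0)
macro 3: S0 reads c1=0 → after 1×micro: 0; S1 reads c1=0 → after 3×micro: 0 ⇒ (c0=0, c1=0)
macro 4: S0 reads c1=0 → after 1×micro: 0; S1 reads c1=0 → after 3×micro: 0 ⇒ (c0=0, c1=0)
macro 5: S0 reads c1=0 → after 1×micro: 0; S1 reads c1=0 → after 3×micro: 0 ⇒ (c0=0, c1=0)
macro 6: S0 reads c1=0 → after 1×micro: 0; S1 reads c1=0 → after 3×micro: 0 ⇒ (c0=0, c1=0)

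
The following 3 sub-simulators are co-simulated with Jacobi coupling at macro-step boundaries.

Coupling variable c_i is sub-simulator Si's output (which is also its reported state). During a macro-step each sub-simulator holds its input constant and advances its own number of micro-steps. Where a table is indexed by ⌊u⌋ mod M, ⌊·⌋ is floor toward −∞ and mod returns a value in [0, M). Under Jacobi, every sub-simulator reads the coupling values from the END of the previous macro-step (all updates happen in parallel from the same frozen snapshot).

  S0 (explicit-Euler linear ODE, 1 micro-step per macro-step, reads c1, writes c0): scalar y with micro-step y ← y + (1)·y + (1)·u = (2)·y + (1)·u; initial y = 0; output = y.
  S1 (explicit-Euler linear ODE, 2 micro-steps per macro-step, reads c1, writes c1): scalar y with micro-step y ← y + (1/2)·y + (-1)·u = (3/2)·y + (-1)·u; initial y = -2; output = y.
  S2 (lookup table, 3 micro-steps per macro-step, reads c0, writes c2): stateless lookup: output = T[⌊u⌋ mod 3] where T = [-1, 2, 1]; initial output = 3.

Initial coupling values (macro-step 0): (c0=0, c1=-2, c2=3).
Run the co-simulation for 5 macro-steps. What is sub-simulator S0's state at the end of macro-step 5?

macro 1: S0 reads c1=-2 → after 1×micro: -2; S1 reads c1=-2 → after 2×micro: 1/2; S2 reads c0=0 → after 3×micro: -1 ⇒ (c0=-2, c1=1/2, c2=-1)
macro 2: S0 reads c1=1/2 → after 1×micro: -7/2; S1 reads c1=1/2 → after 2×micro: -1/8; S2 reads c0=-2 → after 3×micro: 2 ⇒ (c0=-7/2, c1=-1/8, c2=2)
macro 3: S0 reads c1=-1/8 → after 1×micro: -57/8; S1 reads c1=-1/8 → after 2×micro: 1/32; S2 reads c0=-7/2 → after 3×micro: 1 ⇒ (c0=-57/8, c1=1/32, c2=1)
macro 4: S0 reads c1=1/32 → after 1×micro: -455/32; S1 reads c1=1/32 → after 2×micro: -1/128; S2 reads c0=-57/8 → after 3×micro: 2 ⇒ (c0=-455/32, c1=-1/128, c2=2)
macro 5: S0 reads c1=-1/128 → after 1×micro: -3641/128; S1 reads c1=-1/128 → after 2×micro: 1/512; S2 reads c0=-455/32 → after 3×micro: -1 ⇒ (c0=-3641/128, c1=1/512, c2=-1)

S0 state at macro-step 5 = -3641/128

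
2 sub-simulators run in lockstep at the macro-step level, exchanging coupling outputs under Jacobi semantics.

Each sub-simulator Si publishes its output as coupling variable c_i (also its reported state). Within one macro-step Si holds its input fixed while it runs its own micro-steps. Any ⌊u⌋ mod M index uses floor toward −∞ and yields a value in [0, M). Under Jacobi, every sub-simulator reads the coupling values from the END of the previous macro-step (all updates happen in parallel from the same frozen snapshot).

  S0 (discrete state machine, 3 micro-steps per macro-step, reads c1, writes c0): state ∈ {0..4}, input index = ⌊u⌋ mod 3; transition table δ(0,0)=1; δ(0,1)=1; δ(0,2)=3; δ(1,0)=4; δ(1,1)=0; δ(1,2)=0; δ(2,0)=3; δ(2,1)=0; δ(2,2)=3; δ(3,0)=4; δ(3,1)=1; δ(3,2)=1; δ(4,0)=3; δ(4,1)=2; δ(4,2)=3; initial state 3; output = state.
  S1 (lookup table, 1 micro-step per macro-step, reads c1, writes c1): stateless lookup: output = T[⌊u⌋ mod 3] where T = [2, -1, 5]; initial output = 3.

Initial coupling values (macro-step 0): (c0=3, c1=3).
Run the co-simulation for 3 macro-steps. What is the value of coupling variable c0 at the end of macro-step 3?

macro 1: S0 reads c1=3 → after 3×micro: 4; S1 reads c1=3 → after 1×micro: 2 ⇒ (c0=4, c1=2)
macro 2: S0 reads c1=2 → after 3×micro: 0; S1 reads c1=2 → after 1×micro: 5 ⇒ (c0=0, c1=5)
macro 3: S0 reads c1=5 → after 3×micro: 0; S1 reads c1=5 → after 1×micro: 5 ⇒ (c0=0, c1=5)

c0 at macro-step 3 = 0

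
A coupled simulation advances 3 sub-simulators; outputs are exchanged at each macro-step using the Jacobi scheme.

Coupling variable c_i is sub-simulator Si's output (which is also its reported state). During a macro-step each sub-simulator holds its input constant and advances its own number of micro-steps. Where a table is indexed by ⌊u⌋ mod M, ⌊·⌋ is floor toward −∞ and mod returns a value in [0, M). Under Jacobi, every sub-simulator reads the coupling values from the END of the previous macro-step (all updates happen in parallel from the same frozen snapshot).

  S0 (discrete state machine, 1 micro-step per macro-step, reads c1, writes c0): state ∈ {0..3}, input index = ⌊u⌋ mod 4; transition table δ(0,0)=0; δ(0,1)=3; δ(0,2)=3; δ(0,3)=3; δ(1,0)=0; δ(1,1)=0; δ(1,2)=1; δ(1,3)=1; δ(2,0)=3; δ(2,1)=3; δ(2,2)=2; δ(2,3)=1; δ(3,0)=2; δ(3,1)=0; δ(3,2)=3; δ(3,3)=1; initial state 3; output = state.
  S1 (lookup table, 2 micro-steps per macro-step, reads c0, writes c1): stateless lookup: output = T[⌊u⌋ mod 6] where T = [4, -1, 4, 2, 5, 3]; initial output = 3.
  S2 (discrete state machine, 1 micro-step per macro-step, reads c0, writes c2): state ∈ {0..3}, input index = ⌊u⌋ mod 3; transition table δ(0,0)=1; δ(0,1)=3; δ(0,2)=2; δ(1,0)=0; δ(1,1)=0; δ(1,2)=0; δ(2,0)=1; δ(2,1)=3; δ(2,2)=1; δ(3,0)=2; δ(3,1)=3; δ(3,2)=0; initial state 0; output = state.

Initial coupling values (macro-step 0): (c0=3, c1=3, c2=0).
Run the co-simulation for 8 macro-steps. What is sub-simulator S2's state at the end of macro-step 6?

macro 1: S0 reads c1=3 → after 1×micro: 1; S1 reads c0=3 → after 2×micro: 2; S2 reads c0=3 → after 1×micro: 1 ⇒ (c0=1, c1=2, c2=1)
macro 2: S0 reads c1=2 → after 1×micro: 1; S1 reads c0=1 → after 2×micro: -1; S2 reads c0=1 → after 1×micro: 0 ⇒ (c0=1, c1=-1, c2=0)
macro 3: S0 reads c1=-1 → after 1×micro: 1; S1 reads c0=1 → after 2×micro: -1; S2 reads c0=1 → after 1×micro: 3 ⇒ (c0=1, c1=-1, c2=3)
macro 4: S0 reads c1=-1 → after 1×micro: 1; S1 reads c0=1 → after 2×micro: -1; S2 reads c0=1 → after 1×micro: 3 ⇒ (c0=1, c1=-1, c2=3)
macro 5: S0 reads c1=-1 → after 1×micro: 1; S1 reads c0=1 → after 2×micro: -1; S2 reads c0=1 → after 1×micro: 3 ⇒ (c0=1, c1=-1, c2=3)
macro 6: S0 reads c1=-1 → after 1×micro: 1; S1 reads c0=1 → after 2×micro: -1; S2 reads c0=1 → after 1×micro: 3 ⇒ (c0=1, c1=-1, c2=3)
macro 7: S0 reads c1=-1 → after 1×micro: 1; S1 reads c0=1 → after 2×micro: -1; S2 reads c0=1 → after 1×micro: 3 ⇒ (c0=1, c1=-1, c2=3)
macro 8: S0 reads c1=-1 → after 1×micro: 1; S1 reads c0=1 → after 2×micro: -1; S2 reads c0=1 → after 1×micro: 3 ⇒ (c0=1, c1=-1, c2=3)

S2 state at macro-step 6 = 3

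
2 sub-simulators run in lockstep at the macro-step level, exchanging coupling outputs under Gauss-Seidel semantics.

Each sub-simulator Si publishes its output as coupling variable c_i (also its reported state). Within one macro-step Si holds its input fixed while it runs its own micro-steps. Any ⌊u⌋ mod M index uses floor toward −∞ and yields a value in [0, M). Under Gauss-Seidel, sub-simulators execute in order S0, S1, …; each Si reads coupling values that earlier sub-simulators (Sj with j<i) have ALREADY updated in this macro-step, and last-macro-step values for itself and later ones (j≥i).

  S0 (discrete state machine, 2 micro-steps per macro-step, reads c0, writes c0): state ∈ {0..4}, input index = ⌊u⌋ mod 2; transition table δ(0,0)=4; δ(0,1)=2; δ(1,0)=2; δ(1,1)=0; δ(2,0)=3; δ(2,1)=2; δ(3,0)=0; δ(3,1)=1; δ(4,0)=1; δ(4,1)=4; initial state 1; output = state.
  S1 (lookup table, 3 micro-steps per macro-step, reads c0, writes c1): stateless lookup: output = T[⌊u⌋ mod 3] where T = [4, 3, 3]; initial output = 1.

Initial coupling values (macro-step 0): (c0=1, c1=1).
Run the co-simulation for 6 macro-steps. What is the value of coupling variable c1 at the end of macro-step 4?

macro 1: S0 reads c0=1 → after 2×micro: 2; S1 reads c0=2 → after 3×micro: 3 ⇒ (c0=2, c1=3)
macro 2: S0 reads c0=2 → after 2×micro: 0; S1 reads c0=0 → after 3×micro: 4 ⇒ (c0=0, c1=4)
macro 3: S0 reads c0=0 → after 2×micro: 1; S1 reads c0=1 → after 3×micro: 3 ⇒ (c0=1, c1=3)
macro 4: S0 reads c0=1 → after 2×micro: 2; S1 reads c0=2 → after 3×micro: 3 ⇒ (c0=2, c1=3)
macro 5: S0 reads c0=2 → after 2×micro: 0; S1 reads c0=0 → after 3×micro: 4 ⇒ (c0=0, c1=4)
macro 6: S0 reads c0=0 → after 2×micro: 1; S1 reads c0=1 → after 3×micro: 3 ⇒ (c0=1, c1=3)

c1 at macro-step 4 = 3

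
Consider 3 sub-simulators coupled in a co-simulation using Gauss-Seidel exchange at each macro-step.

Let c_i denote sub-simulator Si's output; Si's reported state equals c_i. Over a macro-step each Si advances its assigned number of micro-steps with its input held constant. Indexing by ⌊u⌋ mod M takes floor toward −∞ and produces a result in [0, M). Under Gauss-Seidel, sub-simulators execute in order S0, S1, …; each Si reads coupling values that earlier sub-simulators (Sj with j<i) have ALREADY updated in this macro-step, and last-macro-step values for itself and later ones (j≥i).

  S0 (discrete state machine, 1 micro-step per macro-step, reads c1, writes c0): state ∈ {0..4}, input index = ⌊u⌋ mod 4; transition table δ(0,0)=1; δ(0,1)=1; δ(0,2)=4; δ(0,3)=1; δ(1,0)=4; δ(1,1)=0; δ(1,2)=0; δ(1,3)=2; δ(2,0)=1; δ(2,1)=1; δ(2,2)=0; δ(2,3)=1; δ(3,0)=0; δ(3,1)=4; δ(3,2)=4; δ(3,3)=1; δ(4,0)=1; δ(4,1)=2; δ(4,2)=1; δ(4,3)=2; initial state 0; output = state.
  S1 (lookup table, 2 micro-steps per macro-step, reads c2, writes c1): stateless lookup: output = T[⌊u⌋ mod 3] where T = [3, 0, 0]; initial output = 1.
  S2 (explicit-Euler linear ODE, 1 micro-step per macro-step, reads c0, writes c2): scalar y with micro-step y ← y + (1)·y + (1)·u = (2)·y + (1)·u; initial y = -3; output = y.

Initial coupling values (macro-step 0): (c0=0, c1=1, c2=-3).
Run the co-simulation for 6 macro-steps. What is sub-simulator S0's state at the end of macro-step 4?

macro 1: S0 reads c1=1 → after 1×micro: 1; S1 reads c2=-3 → after 2×micro: 3; S2 reads c0=1 → after 1×micro: -5 ⇒ (c0=1, c1=3, c2=-5)
macro 2: S0 reads c1=3 → after 1×micro: 2; S1 reads c2=-5 → after 2×micro: 0; S2 reads c0=2 → after 1×micro: -8 ⇒ (c0=2, c1=0, c2=-8)
macro 3: S0 reads c1=0 → after 1×micro: 1; S1 reads c2=-8 → after 2×micro: 0; S2 reads c0=1 → after 1×micro: -15 ⇒ (c0=1, c1=0, c2=-15)
macro 4: S0 reads c1=0 → after 1×micro: 4; S1 reads c2=-15 → after 2×micro: 3; S2 reads c0=4 → after 1×micro: -26 ⇒ (c0=4, c1=3, c2=-26)
macro 5: S0 reads c1=3 → after 1×micro: 2; S1 reads c2=-26 → after 2×micro: 0; S2 reads c0=2 → after 1×micro: -50 ⇒ (c0=2, c1=0, c2=-50)
macro 6: S0 reads c1=0 → after 1×micro: 1; S1 reads c2=-50 → after 2×micro: 0; S2 reads c0=1 → after 1×micro: -99 ⇒ (c0=1, c1=0, c2=-99)

S0 state at macro-step 4 = 4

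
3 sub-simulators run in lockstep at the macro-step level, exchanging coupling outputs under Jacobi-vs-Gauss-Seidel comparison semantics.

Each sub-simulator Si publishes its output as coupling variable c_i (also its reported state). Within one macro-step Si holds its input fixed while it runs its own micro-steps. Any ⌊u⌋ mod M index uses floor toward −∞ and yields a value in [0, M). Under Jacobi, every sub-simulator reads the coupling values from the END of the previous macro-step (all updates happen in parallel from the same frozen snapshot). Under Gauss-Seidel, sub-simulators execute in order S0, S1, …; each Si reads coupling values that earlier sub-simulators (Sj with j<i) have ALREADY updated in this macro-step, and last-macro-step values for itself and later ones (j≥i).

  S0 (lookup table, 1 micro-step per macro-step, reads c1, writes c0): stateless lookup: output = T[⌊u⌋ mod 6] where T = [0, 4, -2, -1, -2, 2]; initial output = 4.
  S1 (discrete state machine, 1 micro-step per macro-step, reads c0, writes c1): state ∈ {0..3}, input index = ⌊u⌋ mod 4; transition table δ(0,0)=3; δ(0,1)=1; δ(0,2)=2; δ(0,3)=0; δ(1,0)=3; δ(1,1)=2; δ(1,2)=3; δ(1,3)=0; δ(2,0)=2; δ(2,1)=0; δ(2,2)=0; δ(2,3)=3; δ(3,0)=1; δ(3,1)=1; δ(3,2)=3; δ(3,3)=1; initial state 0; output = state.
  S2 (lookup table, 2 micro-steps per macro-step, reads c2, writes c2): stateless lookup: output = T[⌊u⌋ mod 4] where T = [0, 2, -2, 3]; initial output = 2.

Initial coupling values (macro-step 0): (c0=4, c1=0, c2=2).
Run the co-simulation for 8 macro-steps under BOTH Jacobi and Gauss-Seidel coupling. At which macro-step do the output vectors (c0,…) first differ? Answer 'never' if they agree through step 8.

first divergence at macro-step: 3

[Jacobi] macro 1: S0 reads c1=0 → after 1×micro: 0; S1 reads c0=4 → after 1×micro: 3; S2 reads c2=2 → after 2×micro: -2 ⇒ (c0=0, c1=3, c2=-2)
[Jacobi] macro 2: S0 reads c1=3 → after 1×micro: -1; S1 reads c0=0 → after 1×micro: 1; S2 reads c2=-2 → after 2×micro: -2 ⇒ (c0=-1, c1=1, c2=-2)
[Jacobi] macro 3: S0 reads c1=1 → after 1×micro: 4; S1 reads c0=-1 → after 1×micro: 0; S2 reads c2=-2 → after 2×micro: -2 ⇒ (c0=4, c1=0, c2=-2)
[Jacobi] macro 4: S0 reads c1=0 → after 1×micro: 0; S1 reads c0=4 → after 1×micro: 3; S2 reads c2=-2 → after 2×micro: -2 ⇒ (c0=0, c1=3, c2=-2)
[Jacobi] macro 5: S0 reads c1=3 → after 1×micro: -1; S1 reads c0=0 → after 1×micro: 1; S2 reads c2=-2 → after 2×micro: -2 ⇒ (c0=-1, c1=1, c2=-2)
[Jacobi] macro 6: S0 reads c1=1 → after 1×micro: 4; S1 reads c0=-1 → after 1×micro: 0; S2 reads c2=-2 → after 2×micro: -2 ⇒ (c0=4, c1=0, c2=-2)
[Jacobi] macro 7: S0 reads c1=0 → after 1×micro: 0; S1 reads c0=4 → after 1×micro: 3; S2 reads c2=-2 → after 2×micro: -2 ⇒ (c0=0, c1=3, c2=-2)
[Jacobi] macro 8: S0 reads c1=3 → after 1×micro: -1; S1 reads c0=0 → after 1×micro: 1; S2 reads c2=-2 → after 2×micro: -2 ⇒ (c0=-1, c1=1, c2=-2)
[Gauss-Seidel] macro 1: S0 reads c1=0 → after 1×micro: 0; S1 reads c0=0 → after 1×micro: 3; S2 reads c2=2 → after 2×micro: -2 ⇒ (c0=0, c1=3, c2=-2)
[Gauss-Seidel] macro 2: S0 reads c1=3 → after 1×micro: -1; S1 reads c0=-1 → after 1×micro: 1; S2 reads c2=-2 → after 2×micro: -2 ⇒ (c0=-1, c1=1, c2=-2)
[Gauss-Seidel] macro 3: S0 reads c1=1 → after 1×micro: 4; S1 reads c0=4 → after 1×micro: 3; S2 reads c2=-2 → after 2×micro: -2 ⇒ (c0=4, c1=3, c2=-2)
[Gauss-Seidel] macro 4: S0 reads c1=3 → after 1×micro: -1; S1 reads c0=-1 → after 1×micro: 1; S2 reads c2=-2 → after 2×micro: -2 ⇒ (c0=-1, c1=1, c2=-2)
[Gauss-Seidel] macro 5: S0 reads c1=1 → after 1×micro: 4; S1 reads c0=4 → after 1×micro: 3; S2 reads c2=-2 → after 2×micro: -2 ⇒ (c0=4, c1=3, c2=-2)
[Gauss-Seidel] macro 6: S0 reads c1=3 → after 1×micro: -1; S1 reads c0=-1 → after 1×micro: 1; S2 reads c2=-2 → after 2×micro: -2 ⇒ (c0=-1, c1=1, c2=-2)
[Gauss-Seidel] macro 7: S0 reads c1=1 → after 1×micro: 4; S1 reads c0=4 → after 1×micro: 3; S2 reads c2=-2 → after 2×micro: -2 ⇒ (c0=4, c1=3, c2=-2)
[Gauss-Seidel] macro 8: S0 reads c1=3 → after 1×micro: -1; S1 reads c0=-1 → after 1×micro: 1; S2 reads c2=-2 → after 2×micro: -2 ⇒ (c0=-1, c1=1, c2=-2)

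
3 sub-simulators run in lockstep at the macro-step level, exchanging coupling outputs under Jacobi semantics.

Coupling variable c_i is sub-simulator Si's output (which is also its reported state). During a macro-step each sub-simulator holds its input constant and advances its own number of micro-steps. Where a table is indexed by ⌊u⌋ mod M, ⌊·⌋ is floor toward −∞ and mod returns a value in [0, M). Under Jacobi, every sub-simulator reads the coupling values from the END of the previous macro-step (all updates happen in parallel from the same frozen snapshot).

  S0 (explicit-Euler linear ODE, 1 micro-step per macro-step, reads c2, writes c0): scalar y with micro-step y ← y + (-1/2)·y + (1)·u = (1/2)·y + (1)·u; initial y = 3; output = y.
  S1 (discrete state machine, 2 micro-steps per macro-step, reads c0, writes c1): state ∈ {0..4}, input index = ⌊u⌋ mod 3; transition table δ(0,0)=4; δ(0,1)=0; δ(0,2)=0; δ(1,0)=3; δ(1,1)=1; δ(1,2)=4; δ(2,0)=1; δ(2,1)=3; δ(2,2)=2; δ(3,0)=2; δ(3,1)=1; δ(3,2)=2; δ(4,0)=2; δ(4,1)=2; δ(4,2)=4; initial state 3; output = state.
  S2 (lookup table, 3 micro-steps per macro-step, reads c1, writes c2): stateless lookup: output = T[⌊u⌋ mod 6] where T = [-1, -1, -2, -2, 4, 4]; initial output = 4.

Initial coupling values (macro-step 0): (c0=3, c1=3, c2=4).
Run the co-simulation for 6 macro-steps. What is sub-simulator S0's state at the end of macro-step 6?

S0 state at macro-step 6 = 283/64

macro 1: S0 reads c2=4 → after 1×micro: 11/2; S1 reads c0=3 → after 2×micro: 1; S2 reads c1=3 → after 3×micro: -2 ⇒ (c0=11/2, c1=1, c2=-2)
macro 2: S0 reads c2=-2 → after 1×micro: 3/4; S1 reads c0=11/2 → after 2×micro: 4; S2 reads c1=1 → after 3×micro: -1 ⇒ (c0=3/4, c1=4, c2=-1)
macro 3: S0 reads c2=-1 → after 1×micro: -5/8; S1 reads c0=3/4 → after 2×micro: 1; S2 reads c1=4 → after 3×micro: 4 ⇒ (c0=-5/8, c1=1, c2=4)
macro 4: S0 reads c2=4 → after 1×micro: 59/16; S1 reads c0=-5/8 → after 2×micro: 4; S2 reads c1=1 → after 3×micro: -1 ⇒ (c0=59/16, c1=4, c2=-1)
macro 5: S0 reads c2=-1 → after 1×micro: 27/32; S1 reads c0=59/16 → after 2×micro: 1; S2 reads c1=4 → after 3×micro: 4 ⇒ (c0=27/32, c1=1, c2=4)
macro 6: S0 reads c2=4 → after 1×micro: 283/64; S1 reads c0=27/32 → after 2×micro: 2; S2 reads c1=1 → after 3×micro: -1 ⇒ (c0=283/64, c1=2, c2=-1)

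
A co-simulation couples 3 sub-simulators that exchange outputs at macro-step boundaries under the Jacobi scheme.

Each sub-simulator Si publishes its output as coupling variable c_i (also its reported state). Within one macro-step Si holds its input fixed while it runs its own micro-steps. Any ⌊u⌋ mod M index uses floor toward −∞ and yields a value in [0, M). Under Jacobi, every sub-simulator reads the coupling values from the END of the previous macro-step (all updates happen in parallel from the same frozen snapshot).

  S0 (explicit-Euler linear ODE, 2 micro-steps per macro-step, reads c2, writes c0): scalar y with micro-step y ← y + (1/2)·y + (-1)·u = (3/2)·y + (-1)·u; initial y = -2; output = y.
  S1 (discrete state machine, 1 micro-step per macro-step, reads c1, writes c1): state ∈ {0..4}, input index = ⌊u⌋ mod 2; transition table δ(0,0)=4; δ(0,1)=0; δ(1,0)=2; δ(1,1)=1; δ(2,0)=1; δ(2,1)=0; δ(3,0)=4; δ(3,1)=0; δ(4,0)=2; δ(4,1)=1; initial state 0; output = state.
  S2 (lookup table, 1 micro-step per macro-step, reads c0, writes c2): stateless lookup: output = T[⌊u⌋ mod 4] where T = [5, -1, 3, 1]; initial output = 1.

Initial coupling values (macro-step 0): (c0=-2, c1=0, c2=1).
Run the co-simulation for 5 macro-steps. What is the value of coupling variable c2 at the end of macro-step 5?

c2 at macro-step 5 = 1

macro 1: S0 reads c2=1 → after 2×micro: -7; S1 reads c1=0 → after 1×micro: 4; S2 reads c0=-2 → after 1×micro: 3 ⇒ (c0=-7, c1=4, c2=3)
macro 2: S0 reads c2=3 → after 2×micro: -93/4; S1 reads c1=4 → after 1×micro: 2; S2 reads c0=-7 → after 1×micro: -1 ⇒ (c0=-93/4, c1=2, c2=-1)
macro 3: S0 reads c2=-1 → after 2×micro: -797/16; S1 reads c1=2 → after 1×micro: 1; S2 reads c0=-93/4 → after 1×micro: 5 ⇒ (c0=-797/16, c1=1, c2=5)
macro 4: S0 reads c2=5 → after 2×micro: -7973/64; S1 reads c1=1 → after 1×micro: 1; S2 reads c0=-797/16 → after 1×micro: 3 ⇒ (c0=-7973/64, c1=1, c2=3)
macro 5: S0 reads c2=3 → after 2×micro: -73677/256; S1 reads c1=1 → after 1×micro: 1; S2 reads c0=-7973/64 → after 1×micro: 1 ⇒ (c0=-73677/256, c1=1, c2=1)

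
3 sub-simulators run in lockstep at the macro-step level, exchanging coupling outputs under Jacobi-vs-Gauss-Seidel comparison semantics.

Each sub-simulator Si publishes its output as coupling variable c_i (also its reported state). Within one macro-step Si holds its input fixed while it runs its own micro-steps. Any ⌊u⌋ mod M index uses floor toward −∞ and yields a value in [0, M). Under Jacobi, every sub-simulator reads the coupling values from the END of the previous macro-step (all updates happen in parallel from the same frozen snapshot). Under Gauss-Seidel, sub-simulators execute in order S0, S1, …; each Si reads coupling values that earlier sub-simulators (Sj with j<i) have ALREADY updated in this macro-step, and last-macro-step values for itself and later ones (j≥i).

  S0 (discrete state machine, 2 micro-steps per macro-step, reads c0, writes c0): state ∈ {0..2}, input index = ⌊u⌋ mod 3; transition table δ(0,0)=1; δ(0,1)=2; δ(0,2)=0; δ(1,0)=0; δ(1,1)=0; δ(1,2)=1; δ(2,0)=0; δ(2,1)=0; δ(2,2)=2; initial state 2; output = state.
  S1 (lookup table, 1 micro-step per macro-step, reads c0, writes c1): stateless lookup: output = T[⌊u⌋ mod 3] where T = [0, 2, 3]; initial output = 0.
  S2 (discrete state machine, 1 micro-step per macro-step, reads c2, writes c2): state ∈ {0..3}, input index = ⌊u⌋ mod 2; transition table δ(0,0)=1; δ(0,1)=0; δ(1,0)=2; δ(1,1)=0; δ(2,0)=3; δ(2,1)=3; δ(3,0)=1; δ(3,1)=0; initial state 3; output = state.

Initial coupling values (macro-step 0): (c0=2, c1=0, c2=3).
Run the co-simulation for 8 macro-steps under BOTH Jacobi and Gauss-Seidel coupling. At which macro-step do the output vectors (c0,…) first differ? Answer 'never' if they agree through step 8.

[Jacobi] macro 1: S0 reads c0=2 → after 2×micro: 2; S1 reads c0=2 → after 1×micro: 3; S2 reads c2=3 → after 1×micro: 0 ⇒ (c0=2, c1=3, c2=0)
[Jacobi] macro 2: S0 reads c0=2 → after 2×micro: 2; S1 reads c0=2 → after 1×micro: 3; S2 reads c2=0 → after 1×micro: 1 ⇒ (c0=2, c1=3, c2=1)
[Jacobi] macro 3: S0 reads c0=2 → after 2×micro: 2; S1 reads c0=2 → after 1×micro: 3; S2 reads c2=1 → after 1×micro: 0 ⇒ (c0=2, c1=3, c2=0)
[Jacobi] macro 4: S0 reads c0=2 → after 2×micro: 2; S1 reads c0=2 → after 1×micro: 3; S2 reads c2=0 → after 1×micro: 1 ⇒ (c0=2, c1=3, c2=1)
[Jacobi] macro 5: S0 reads c0=2 → after 2×micro: 2; S1 reads c0=2 → after 1×micro: 3; S2 reads c2=1 → after 1×micro: 0 ⇒ (c0=2, c1=3, c2=0)
[Jacobi] macro 6: S0 reads c0=2 → after 2×micro: 2; S1 reads c0=2 → after 1×micro: 3; S2 reads c2=0 → after 1×micro: 1 ⇒ (c0=2, c1=3, c2=1)
[Jacobi] macro 7: S0 reads c0=2 → after 2×micro: 2; S1 reads c0=2 → after 1×micro: 3; S2 reads c2=1 → after 1×micro: 0 ⇒ (c0=2, c1=3, c2=0)
[Jacobi] macro 8: S0 reads c0=2 → after 2×micro: 2; S1 reads c0=2 → after 1×micro: 3; S2 reads c2=0 → after 1×micro: 1 ⇒ (c0=2, c1=3, c2=1)
[Gauss-Seidel] macro 1: S0 reads c0=2 → after 2×micro: 2; S1 reads c0=2 → after 1×micro: 3; S2 reads c2=3 → after 1×micro: 0 ⇒ (c0=2, c1=3, c2=0)
[Gauss-Seidel] macro 2: S0 reads c0=2 → after 2×micro: 2; S1 reads c0=2 → after 1×micro: 3; S2 reads c2=0 → after 1×micro: 1 ⇒ (c0=2, c1=3, c2=1)
[Gauss-Seidel] macro 3: S0 reads c0=2 → after 2×micro: 2; S1 reads c0=2 → after 1×micro: 3; S2 reads c2=1 → after 1×micro: 0 ⇒ (c0=2, c1=3, c2=0)
[Gauss-Seidel] macro 4: S0 reads c0=2 → after 2×micro: 2; S1 reads c0=2 → after 1×micro: 3; S2 reads c2=0 → after 1×micro: 1 ⇒ (c0=2, c1=3, c2=1)
[Gauss-Seidel] macro 5: S0 reads c0=2 → after 2×micro: 2; S1 reads c0=2 → after 1×micro: 3; S2 reads c2=1 → after 1×micro: 0 ⇒ (c0=2, c1=3, c2=0)
[Gauss-Seidel] macro 6: S0 reads c0=2 → after 2×micro: 2; S1 reads c0=2 → after 1×micro: 3; S2 reads c2=0 → after 1×micro: 1 ⇒ (c0=2, c1=3, c2=1)
[Gauss-Seidel] macro 7: S0 reads c0=2 → after 2×micro: 2; S1 reads c0=2 → after 1×micro: 3; S2 reads c2=1 → after 1×micro: 0 ⇒ (c0=2, c1=3, c2=0)
[Gauss-Seidel] macro 8: S0 reads c0=2 → after 2×micro: 2; S1 reads c0=2 → after 1×micro: 3; S2 reads c2=0 → after 1×micro: 1 ⇒ (c0=2, c1=3, c2=1)

first divergence at macro-step: never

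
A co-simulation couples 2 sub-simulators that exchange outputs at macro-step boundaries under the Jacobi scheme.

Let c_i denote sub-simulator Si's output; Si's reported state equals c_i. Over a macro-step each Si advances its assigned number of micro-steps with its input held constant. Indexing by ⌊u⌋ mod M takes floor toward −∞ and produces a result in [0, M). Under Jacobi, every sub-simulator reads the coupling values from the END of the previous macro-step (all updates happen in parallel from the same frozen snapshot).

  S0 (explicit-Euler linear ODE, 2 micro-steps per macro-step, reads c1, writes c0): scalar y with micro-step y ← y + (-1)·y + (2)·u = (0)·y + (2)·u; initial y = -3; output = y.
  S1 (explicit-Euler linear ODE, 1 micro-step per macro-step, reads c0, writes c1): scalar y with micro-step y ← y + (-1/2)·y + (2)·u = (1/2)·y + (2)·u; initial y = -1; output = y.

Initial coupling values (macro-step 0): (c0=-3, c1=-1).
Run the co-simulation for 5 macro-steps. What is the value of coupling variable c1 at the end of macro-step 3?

c1 at macro-step 3 = -237/8

macro 1: S0 reads c1=-1 → after 2×micro: -2; S1 reads c0=-3 → after 1×micro: -13/2 ⇒ (c0=-2, c1=-13/2)
macro 2: S0 reads c1=-13/2 → after 2×micro: -13; S1 reads c0=-2 → after 1×micro: -29/4 ⇒ (c0=-13, c1=-29/4)
macro 3: S0 reads c1=-29/4 → after 2×micro: -29/2; S1 reads c0=-13 → after 1×micro: -237/8 ⇒ (c0=-29/2, c1=-237/8)
macro 4: S0 reads c1=-237/8 → after 2×micro: -237/4; S1 reads c0=-29/2 → after 1×micro: -701/16 ⇒ (c0=-237/4, c1=-701/16)
macro 5: S0 reads c1=-701/16 → after 2×micro: -701/8; S1 reads c0=-237/4 → after 1×micro: -4493/32 ⇒ (c0=-701/8, c1=-4493/32)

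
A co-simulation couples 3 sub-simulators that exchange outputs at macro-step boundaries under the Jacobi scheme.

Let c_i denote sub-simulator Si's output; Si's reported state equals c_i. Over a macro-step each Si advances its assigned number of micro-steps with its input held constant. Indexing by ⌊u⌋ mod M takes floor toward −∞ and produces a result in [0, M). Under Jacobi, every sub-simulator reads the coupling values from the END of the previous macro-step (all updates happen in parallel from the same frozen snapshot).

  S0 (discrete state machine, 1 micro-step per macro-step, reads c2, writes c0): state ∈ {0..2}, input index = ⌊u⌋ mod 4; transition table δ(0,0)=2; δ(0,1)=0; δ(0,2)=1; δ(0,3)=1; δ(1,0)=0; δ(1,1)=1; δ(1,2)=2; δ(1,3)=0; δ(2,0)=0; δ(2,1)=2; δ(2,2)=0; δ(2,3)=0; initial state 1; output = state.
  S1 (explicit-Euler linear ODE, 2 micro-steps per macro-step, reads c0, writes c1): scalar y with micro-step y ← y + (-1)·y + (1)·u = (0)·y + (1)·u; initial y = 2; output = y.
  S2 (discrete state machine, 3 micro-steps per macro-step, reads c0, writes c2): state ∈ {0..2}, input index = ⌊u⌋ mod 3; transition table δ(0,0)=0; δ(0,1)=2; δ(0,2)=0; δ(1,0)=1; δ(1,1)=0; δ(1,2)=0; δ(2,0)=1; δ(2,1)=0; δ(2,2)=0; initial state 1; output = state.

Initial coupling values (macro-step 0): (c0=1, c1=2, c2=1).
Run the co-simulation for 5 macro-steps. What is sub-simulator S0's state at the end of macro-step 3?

macro 1: S0 reads c2=1 → after 1×micro: 1; S1 reads c0=1 → after 2×micro: 1; S2 reads c0=1 → after 3×micro: 0 ⇒ (c0=1, c1=1, c2=0)
macro 2: S0 reads c2=0 → after 1×micro: 0; S1 reads c0=1 → after 2×micro: 1; S2 reads c0=1 → after 3×micro: 2 ⇒ (c0=0, c1=1, c2=2)
macro 3: S0 reads c2=2 → after 1×micro: 1; S1 reads c0=0 → after 2×micro: 0; S2 reads c0=0 → after 3×micro: 1 ⇒ (c0=1, c1=0, c2=1)
macro 4: S0 reads c2=1 → after 1×micro: 1; S1 reads c0=1 → after 2×micro: 1; S2 reads c0=1 → after 3×micro: 0 ⇒ (c0=1, c1=1, c2=0)
macro 5: S0 reads c2=0 → after 1×micro: 0; S1 reads c0=1 → after 2×micro: 1; S2 reads c0=1 → after 3×micro: 2 ⇒ (c0=0, c1=1, c2=2)

S0 state at macro-step 3 = 1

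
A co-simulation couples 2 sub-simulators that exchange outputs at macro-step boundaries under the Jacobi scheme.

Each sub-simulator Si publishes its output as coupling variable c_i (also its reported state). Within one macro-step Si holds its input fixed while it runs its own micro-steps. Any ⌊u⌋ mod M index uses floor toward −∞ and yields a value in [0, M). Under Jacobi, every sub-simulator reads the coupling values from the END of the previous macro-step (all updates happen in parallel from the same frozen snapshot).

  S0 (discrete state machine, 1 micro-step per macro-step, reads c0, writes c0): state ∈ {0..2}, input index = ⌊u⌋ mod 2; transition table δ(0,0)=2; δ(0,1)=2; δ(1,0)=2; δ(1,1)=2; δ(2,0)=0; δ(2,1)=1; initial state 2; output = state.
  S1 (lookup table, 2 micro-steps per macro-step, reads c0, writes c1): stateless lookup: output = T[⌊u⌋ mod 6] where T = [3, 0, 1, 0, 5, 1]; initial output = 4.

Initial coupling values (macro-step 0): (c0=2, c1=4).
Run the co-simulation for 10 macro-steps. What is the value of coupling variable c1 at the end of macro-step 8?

macro 1: S0 reads c0=2 → after 1×micro: 0; S1 reads c0=2 → after 2×micro: 1 ⇒ (c0=0, c1=1)
macro 2: S0 reads c0=0 → after 1×micro: 2; S1 reads c0=0 → after 2×micro: 3 ⇒ (c0=2, c1=3)
macro 3: S0 reads c0=2 → after 1×micro: 0; S1 reads c0=2 → after 2×micro: 1 ⇒ (c0=0, c1=1)
macro 4: S0 reads c0=0 → after 1×micro: 2; S1 reads c0=0 → after 2×micro: 3 ⇒ (c0=2, c1=3)
macro 5: S0 reads c0=2 → after 1×micro: 0; S1 reads c0=2 → after 2×micro: 1 ⇒ (c0=0, c1=1)
macro 6: S0 reads c0=0 → after 1×micro: 2; S1 reads c0=0 → after 2×micro: 3 ⇒ (c0=2, c1=3)
macro 7: S0 reads c0=2 → after 1×micro: 0; S1 reads c0=2 → after 2×micro: 1 ⇒ (c0=0, c1=1)
macro 8: S0 reads c0=0 → after 1×micro: 2; S1 reads c0=0 → after 2×micro: 3 ⇒ (c0=2, c1=3)
macro 9: S0 reads c0=2 → after 1×micro: 0; S1 reads c0=2 → after 2×micro: 1 ⇒ (c0=0, c1=1)
macro 10: S0 reads c0=0 → after 1×micro: 2; S1 reads c0=0 → after 2×micro: 3 ⇒ (c0=2, c1=3)

c1 at macro-step 8 = 3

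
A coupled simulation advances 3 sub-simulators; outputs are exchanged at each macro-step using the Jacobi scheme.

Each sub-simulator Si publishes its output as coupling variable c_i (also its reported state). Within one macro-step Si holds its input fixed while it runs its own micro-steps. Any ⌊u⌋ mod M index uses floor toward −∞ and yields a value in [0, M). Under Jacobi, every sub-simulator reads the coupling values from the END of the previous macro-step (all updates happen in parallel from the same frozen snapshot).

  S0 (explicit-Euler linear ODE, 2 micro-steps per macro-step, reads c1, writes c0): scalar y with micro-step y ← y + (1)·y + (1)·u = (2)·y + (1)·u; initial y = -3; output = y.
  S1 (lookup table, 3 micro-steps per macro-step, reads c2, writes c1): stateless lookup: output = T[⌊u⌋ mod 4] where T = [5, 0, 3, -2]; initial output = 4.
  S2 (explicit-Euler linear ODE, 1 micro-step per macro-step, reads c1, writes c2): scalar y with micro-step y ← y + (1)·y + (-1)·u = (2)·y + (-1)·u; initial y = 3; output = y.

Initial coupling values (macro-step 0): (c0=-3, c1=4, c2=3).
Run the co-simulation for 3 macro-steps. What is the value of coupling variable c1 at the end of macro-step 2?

c1 at macro-step 2 = 3

macro 1: S0 reads c1=4 → after 2×micro: 0; S1 reads c2=3 → after 3×micro: -2; S2 reads c1=4 → after 1×micro: 2 ⇒ (c0=0, c1=-2, c2=2)
macro 2: S0 reads c1=-2 → after 2×micro: -6; S1 reads c2=2 → after 3×micro: 3; S2 reads c1=-2 → after 1×micro: 6 ⇒ (c0=-6, c1=3, c2=6)
macro 3: S0 reads c1=3 → after 2×micro: -15; S1 reads c2=6 → after 3×micro: 3; S2 reads c1=3 → after 1×micro: 9 ⇒ (c0=-15, c1=3, c2=9)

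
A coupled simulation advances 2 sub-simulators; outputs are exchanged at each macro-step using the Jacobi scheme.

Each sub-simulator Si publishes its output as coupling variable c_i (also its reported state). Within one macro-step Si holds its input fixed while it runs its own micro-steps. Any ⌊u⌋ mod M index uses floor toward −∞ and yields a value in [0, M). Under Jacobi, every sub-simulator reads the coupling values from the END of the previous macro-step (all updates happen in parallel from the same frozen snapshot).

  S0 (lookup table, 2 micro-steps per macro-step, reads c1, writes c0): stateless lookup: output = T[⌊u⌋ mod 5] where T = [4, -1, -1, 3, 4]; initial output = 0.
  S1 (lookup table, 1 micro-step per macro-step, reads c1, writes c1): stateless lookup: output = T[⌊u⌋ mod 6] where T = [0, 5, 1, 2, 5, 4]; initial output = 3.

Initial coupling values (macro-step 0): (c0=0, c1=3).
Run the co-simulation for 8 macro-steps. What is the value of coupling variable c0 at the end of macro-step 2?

macro 1: S0 reads c1=3 → after 2×micro: 3; S1 reads c1=3 → after 1×micro: 2 ⇒ (c0=3, c1=2)
macro 2: S0 reads c1=2 → after 2×micro: -1; S1 reads c1=2 → after 1×micro: 1 ⇒ (c0=-1, c1=1)
macro 3: S0 reads c1=1 → after 2×micro: -1; S1 reads c1=1 → after 1×micro: 5 ⇒ (c0=-1, c1=5)
macro 4: S0 reads c1=5 → after 2×micro: 4; S1 reads c1=5 → after 1×micro: 4 ⇒ (c0=4, c1=4)
macro 5: S0 reads c1=4 → after 2×micro: 4; S1 reads c1=4 → after 1×micro: 5 ⇒ (c0=4, c1=5)
macro 6: S0 reads c1=5 → after 2×micro: 4; S1 reads c1=5 → after 1×micro: 4 ⇒ (c0=4, c1=4)
macro 7: S0 reads c1=4 → after 2×micro: 4; S1 reads c1=4 → after 1×micro: 5 ⇒ (c0=4, c1=5)
macro 8: S0 reads c1=5 → after 2×micro: 4; S1 reads c1=5 → after 1×micro: 4 ⇒ (c0=4, c1=4)

c0 at macro-step 2 = -1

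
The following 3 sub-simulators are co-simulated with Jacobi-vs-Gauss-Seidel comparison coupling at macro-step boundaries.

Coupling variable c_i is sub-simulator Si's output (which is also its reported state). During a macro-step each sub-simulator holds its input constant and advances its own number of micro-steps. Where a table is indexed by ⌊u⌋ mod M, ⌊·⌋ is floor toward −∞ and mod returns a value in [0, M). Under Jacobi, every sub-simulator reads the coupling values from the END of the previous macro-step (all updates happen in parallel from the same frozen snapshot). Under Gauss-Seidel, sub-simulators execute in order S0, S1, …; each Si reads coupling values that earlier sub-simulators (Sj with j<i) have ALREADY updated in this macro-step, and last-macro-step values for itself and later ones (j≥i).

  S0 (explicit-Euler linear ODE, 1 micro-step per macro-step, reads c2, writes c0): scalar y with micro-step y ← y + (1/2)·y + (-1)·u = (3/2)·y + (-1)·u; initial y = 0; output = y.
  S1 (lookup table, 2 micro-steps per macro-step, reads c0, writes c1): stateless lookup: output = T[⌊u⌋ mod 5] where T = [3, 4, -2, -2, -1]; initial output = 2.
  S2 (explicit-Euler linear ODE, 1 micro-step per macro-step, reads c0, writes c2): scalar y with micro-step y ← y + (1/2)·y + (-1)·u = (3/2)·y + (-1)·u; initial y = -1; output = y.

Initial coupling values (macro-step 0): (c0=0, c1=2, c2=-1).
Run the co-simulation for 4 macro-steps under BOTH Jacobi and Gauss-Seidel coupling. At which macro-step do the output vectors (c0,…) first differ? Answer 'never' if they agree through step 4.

[Jacobi] macro 1: S0 reads c2=-1 → after 1×micro: 1; S1 reads c0=0 → after 2×micro: 3; S2 reads c0=0 → after 1×micro: -3/2 ⇒ (c0=1, c1=3, c2=-3/2)
[Jacobi] macro 2: S0 reads c2=-3/2 → after 1×micro: 3; S1 reads c0=1 → after 2×micro: 4; S2 reads c0=1 → after 1×micro: -13/4 ⇒ (c0=3, c1=4, c2=-13/4)
[Jacobi] macro 3: S0 reads c2=-13/4 → after 1×micro: 31/4; S1 reads c0=3 → after 2×micro: -2; S2 reads c0=3 → after 1×micro: -63/8 ⇒ (c0=31/4, c1=-2, c2=-63/8)
[Jacobi] macro 4: S0 reads c2=-63/8 → after 1×micro: 39/2; S1 reads c0=31/4 → after 2×micro: -2; S2 reads c0=31/4 → after 1×micro: -313/16 ⇒ (c0=39/2, c1=-2, c2=-313/16)
[Gauss-Seidel] macro 1: S0 reads c2=-1 → after 1×micro: 1; S1 reads c0=1 → after 2×micro: 4; S2 reads c0=1 → after 1×micro: -5/2 ⇒ (c0=1, c1=4, c2=-5/2)
[Gauss-Seidel] macro 2: S0 reads c2=-5/2 → after 1×micro: 4; S1 reads c0=4 → after 2×micro: -1; S2 reads c0=4 → after 1×micro: -31/4 ⇒ (c0=4, c1=-1, c2=-31/4)
[Gauss-Seidel] macro 3: S0 reads c2=-31/4 → after 1×micro: 55/4; S1 reads c0=55/4 → after 2×micro: -2; S2 reads c0=55/4 → after 1×micro: -203/8 ⇒ (c0=55/4, c1=-2, c2=-203/8)
[Gauss-Seidel] macro 4: S0 reads c2=-203/8 → after 1×micro: 46; S1 reads c0=46 → after 2×micro: 4; S2 reads c0=46 → after 1×micro: -1345/16 ⇒ (c0=46, c1=4, c2=-1345/16)

first divergence at macro-step: 1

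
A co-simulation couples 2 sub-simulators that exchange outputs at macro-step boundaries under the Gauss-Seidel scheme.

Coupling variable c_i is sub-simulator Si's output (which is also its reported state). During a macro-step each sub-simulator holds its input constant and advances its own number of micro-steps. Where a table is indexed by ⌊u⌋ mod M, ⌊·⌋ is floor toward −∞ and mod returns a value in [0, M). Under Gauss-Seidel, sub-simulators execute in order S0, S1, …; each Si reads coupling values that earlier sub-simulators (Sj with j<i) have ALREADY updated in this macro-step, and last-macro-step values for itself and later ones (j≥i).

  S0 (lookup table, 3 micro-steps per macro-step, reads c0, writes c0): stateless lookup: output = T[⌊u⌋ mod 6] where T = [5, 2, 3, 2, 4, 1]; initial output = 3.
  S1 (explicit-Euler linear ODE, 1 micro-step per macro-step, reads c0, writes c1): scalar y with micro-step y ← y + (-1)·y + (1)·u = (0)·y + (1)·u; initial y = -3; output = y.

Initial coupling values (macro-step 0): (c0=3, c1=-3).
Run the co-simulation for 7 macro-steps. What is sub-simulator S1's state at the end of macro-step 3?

S1 state at macro-step 3 = 2

macro 1: S0 reads c0=3 → after 3×micro: 2; S1 reads c0=2 → after 1×micro: 2 ⇒ (c0=2, c1=2)
macro 2: S0 reads c0=2 → after 3×micro: 3; S1 reads c0=3 → after 1×micro: 3 ⇒ (c0=3, c1=3)
macro 3: S0 reads c0=3 → after 3×micro: 2; S1 reads c0=2 → after 1×micro: 2 ⇒ (c0=2, c1=2)
macro 4: S0 reads c0=2 → after 3×micro: 3; S1 reads c0=3 → after 1×micro: 3 ⇒ (c0=3, c1=3)
macro 5: S0 reads c0=3 → after 3×micro: 2; S1 reads c0=2 → after 1×micro: 2 ⇒ (c0=2, c1=2)
macro 6: S0 reads c0=2 → after 3×micro: 3; S1 reads c0=3 → after 1×micro: 3 ⇒ (c0=3, c1=3)
macro 7: S0 reads c0=3 → after 3×micro: 2; S1 reads c0=2 → after 1×micro: 2 ⇒ (c0=2, c1=2)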